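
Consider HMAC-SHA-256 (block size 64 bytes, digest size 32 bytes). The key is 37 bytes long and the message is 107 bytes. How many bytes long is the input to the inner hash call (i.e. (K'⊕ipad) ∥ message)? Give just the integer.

171

Key is 37 ≤ 64 bytes, zero-padded: |K'| = 64.
Inner input = (K'⊕ipad) ∥ m → 64 + 107 = 171 bytes.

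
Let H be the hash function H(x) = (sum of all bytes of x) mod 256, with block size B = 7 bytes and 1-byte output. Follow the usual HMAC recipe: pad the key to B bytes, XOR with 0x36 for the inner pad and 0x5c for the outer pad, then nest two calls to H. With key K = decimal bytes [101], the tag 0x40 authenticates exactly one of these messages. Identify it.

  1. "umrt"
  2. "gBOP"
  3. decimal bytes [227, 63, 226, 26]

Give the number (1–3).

Key decimal bytes [101] = 65 is 1 byte ≤ B = 7; zero-pad to 7 bytes: K' = 65 00 00 00 00 00 00.
K' ⊕ ipad = 53 36 36 36 36 36 36; K' ⊕ opad = 39 5c 5c 5c 5c 5c 5c.
m1: inner = H(53 36 36 36 36 36 36 75 6d 72 74) = 5f; tag = H(39 5c 5c 5c 5c 5c 5c 5f) = c0
m2: inner = H(53 36 36 36 36 36 36 67 42 4f 50) = df; tag = H(39 5c 5c 5c 5c 5c 5c df) = 40 ← matches
m3: inner = H(53 36 36 36 36 36 36 e3 3f e2 1a) = b5; tag = H(39 5c 5c 5c 5c 5c 5c b5) = 16

2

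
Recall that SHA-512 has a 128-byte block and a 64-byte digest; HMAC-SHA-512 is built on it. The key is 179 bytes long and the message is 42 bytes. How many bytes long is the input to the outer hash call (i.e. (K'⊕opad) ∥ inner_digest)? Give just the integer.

Key is 179 > 128 bytes, so it is hashed to 64 bytes then zero-padded to 128: |K'| = 128.
Outer input = (K'⊕opad) ∥ H(inner) → 128 + 64 = 192 bytes.

192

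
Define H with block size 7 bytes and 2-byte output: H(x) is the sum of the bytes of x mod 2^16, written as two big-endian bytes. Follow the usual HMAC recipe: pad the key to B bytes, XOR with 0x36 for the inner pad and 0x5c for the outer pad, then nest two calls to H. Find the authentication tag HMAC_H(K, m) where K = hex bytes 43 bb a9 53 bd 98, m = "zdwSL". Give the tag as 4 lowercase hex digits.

0479

Key hex bytes 43 bb a9 53 bd 98 is 6 bytes ≤ B = 7; zero-pad to 7 bytes: K' = 43 bb a9 53 bd 98 00.
K' ⊕ ipad = 75 8d 9f 65 8b ae 36.  K' ⊕ opad = 1f e7 f5 0f e1 c4 5c.
Inner input = (K'⊕ipad) ∥ m = 75 8d 9f 65 8b ae 36 ∥ 7a 64 77 53 4c.
Inner hash: sum = 117+141+159+101+139+174+54+122+100+119+83+76 = 1385 → 05 69.
Outer input = (K'⊕opad) ∥ inner = 1f e7 f5 0f e1 c4 5c ∥ 05 69.
Outer hash (tag): sum = 31+231+245+15+225+196+92+5+105 = 1145 → 04 79.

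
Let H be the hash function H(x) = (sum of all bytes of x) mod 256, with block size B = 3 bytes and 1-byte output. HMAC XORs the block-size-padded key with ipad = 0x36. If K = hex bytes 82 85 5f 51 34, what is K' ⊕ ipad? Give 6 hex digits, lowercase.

dd3636

Key hex bytes 82 85 5f 51 34 is 5 bytes > B = 3, so hash it first: H(key) = eb, then zero-pad to 3 bytes: K' = eb 00 00.
XOR each byte with 0x36: eb⊕36=dd, 00⊕36=36, 00⊕36=36.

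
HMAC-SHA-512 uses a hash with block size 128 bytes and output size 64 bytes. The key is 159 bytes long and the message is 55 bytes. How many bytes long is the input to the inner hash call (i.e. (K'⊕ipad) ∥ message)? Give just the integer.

Key is 159 > 128 bytes, so it is hashed to 64 bytes then zero-padded to 128: |K'| = 128.
Inner input = (K'⊕ipad) ∥ m → 128 + 55 = 183 bytes.

183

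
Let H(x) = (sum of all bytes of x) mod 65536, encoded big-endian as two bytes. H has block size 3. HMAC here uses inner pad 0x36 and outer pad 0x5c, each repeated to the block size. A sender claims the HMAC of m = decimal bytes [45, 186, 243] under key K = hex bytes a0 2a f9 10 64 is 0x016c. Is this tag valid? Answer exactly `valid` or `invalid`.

valid

Key hex bytes a0 2a f9 10 64 is 5 bytes > B = 3, so hash it first: H(key) = 02 37, then zero-pad to 3 bytes: K' = 02 37 00.
K' ⊕ ipad = 34 01 36; K' ⊕ opad = 5e 6b 5c.
Inner hash: sum = 52+1+54+45+186+243 = 581 → 02 45.
Outer hash (recomputed tag): sum = 94+107+92+2+69 = 364 → 01 6c.
Recomputed tag = 016c; claimed = 016c → match.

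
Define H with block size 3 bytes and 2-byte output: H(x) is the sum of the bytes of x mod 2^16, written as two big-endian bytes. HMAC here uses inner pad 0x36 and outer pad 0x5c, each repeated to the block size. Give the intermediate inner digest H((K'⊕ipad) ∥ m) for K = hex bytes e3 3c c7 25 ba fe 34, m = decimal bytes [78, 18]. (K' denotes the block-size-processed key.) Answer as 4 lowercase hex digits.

Key hex bytes e3 3c c7 25 ba fe 34 is 7 bytes > B = 3, so hash it first: H(key) = 03 f7, then zero-pad to 3 bytes: K' = 03 f7 00.
K' ⊕ ipad = 35 c1 36.
Inner input = 35 c1 36 ∥ 4e 12.
Inner hash: sum = 53+193+54+78+18 = 396 → 01 8c.

018c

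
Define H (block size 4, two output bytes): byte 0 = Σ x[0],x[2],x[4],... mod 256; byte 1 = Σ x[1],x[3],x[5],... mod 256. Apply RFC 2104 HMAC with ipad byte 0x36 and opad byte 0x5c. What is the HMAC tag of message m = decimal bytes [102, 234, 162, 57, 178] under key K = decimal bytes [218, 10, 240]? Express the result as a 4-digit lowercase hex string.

Key decimal bytes [218, 10, 240] = da 0a f0 is 3 bytes ≤ B = 4; zero-pad to 4 bytes: K' = da 0a f0 00.
K' ⊕ ipad = ec 3c c6 36.  K' ⊕ opad = 86 56 ac 5c.
Inner input = (K'⊕ipad) ∥ m = ec 3c c6 36 ∥ 66 ea a2 39 b2.
Inner hash: even-index sum = 876 mod 256 = 108; odd-index sum = 405 mod 256 = 149 → 6c 95.
Outer input = (K'⊕opad) ∥ inner = 86 56 ac 5c ∥ 6c 95.
Outer hash (tag): even-index sum = 414 mod 256 = 158; odd-index sum = 327 mod 256 = 71 → 9e 47.

9e47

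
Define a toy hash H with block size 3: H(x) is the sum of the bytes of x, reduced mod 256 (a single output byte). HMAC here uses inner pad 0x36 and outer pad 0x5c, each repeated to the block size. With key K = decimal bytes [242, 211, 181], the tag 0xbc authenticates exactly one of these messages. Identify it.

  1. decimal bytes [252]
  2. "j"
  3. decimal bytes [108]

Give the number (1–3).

2

Key decimal bytes [242, 211, 181] = f2 d3 b5 is exactly B = 3 bytes: K' = f2 d3 b5.
K' ⊕ ipad = c4 e5 83; K' ⊕ opad = ae 8f e9.
m1: inner = H(c4 e5 83 fc) = 28; tag = H(ae 8f e9 28) = 4e
m2: inner = H(c4 e5 83 6a) = 96; tag = H(ae 8f e9 96) = bc ← matches
m3: inner = H(c4 e5 83 6c) = 98; tag = H(ae 8f e9 98) = be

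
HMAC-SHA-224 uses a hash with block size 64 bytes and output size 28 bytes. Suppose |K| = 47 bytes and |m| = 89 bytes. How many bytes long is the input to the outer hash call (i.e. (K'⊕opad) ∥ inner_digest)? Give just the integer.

Key is 47 ≤ 64 bytes, zero-padded: |K'| = 64.
Outer input = (K'⊕opad) ∥ H(inner) → 64 + 28 = 92 bytes.

92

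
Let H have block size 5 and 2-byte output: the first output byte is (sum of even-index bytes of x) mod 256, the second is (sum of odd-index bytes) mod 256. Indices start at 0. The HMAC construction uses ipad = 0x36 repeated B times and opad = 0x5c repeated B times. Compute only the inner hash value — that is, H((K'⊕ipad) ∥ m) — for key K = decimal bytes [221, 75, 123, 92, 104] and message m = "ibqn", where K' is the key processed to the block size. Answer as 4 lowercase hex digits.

Key decimal bytes [221, 75, 123, 92, 104] = dd 4b 7b 5c 68 is exactly B = 5 bytes: K' = dd 4b 7b 5c 68.
K' ⊕ ipad = eb 7d 4d 6a 5e.
Inner input = eb 7d 4d 6a 5e ∥ 69 62 71 6e.
Inner hash: even-index sum = 614 mod 256 = 102; odd-index sum = 449 mod 256 = 193 → 66 c1.

66c1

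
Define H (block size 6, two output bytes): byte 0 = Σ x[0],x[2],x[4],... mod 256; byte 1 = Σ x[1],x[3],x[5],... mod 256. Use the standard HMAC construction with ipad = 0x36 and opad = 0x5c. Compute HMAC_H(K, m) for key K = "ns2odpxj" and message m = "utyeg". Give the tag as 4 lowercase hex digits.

e367

Key "ns2odpxj" = 6e 73 32 6f 64 70 78 6a is 8 bytes > B = 6, so hash it first: H(key) = 7c bc, then zero-pad to 6 bytes: K' = 7c bc 00 00 00 00.
K' ⊕ ipad = 4a 8a 36 36 36 36.  K' ⊕ opad = 20 e0 5c 5c 5c 5c.
Inner input = (K'⊕ipad) ∥ m = 4a 8a 36 36 36 36 ∥ 75 74 79 65 67.
Inner hash: even-index sum = 523 mod 256 = 11; odd-index sum = 463 mod 256 = 207 → 0b cf.
Outer input = (K'⊕opad) ∥ inner = 20 e0 5c 5c 5c 5c ∥ 0b cf.
Outer hash (tag): even-index sum = 227 mod 256 = 227; odd-index sum = 615 mod 256 = 103 → e3 67.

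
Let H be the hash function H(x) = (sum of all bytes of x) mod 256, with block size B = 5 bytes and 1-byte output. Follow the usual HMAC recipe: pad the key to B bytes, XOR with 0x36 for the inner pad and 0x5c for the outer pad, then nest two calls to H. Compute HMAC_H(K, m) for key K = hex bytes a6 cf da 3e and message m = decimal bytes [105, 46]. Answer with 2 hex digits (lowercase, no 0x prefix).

Key hex bytes a6 cf da 3e is 4 bytes ≤ B = 5; zero-pad to 5 bytes: K' = a6 cf da 3e 00.
K' ⊕ ipad = 90 f9 ec 08 36.  K' ⊕ opad = fa 93 86 62 5c.
Inner input = (K'⊕ipad) ∥ m = 90 f9 ec 08 36 ∥ 69 2e.
Inner hash: sum = 144+249+236+8+54+105+46 = 842; mod 256 = 74 → 4a.
Outer input = (K'⊕opad) ∥ inner = fa 93 86 62 5c ∥ 4a.
Outer hash (tag): sum = 250+147+134+98+92+74 = 795; mod 256 = 27 → 1b.

1b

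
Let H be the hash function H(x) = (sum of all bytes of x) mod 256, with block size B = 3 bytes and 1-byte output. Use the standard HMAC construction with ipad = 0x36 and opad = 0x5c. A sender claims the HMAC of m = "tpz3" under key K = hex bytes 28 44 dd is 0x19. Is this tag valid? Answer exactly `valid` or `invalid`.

valid

Key hex bytes 28 44 dd is exactly B = 3 bytes: K' = 28 44 dd.
K' ⊕ ipad = 1e 72 eb; K' ⊕ opad = 74 18 81.
Inner hash: sum = 30+114+235+116+112+122+51 = 780; mod 256 = 12 → 0c.
Outer hash (recomputed tag): sum = 116+24+129+12 = 281; mod 256 = 25 → 19.
Recomputed tag = 19; claimed = 19 → match.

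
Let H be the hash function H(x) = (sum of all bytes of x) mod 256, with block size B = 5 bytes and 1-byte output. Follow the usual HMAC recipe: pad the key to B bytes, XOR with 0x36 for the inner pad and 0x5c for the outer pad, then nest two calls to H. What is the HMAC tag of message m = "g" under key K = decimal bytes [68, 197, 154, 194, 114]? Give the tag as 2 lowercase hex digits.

Key decimal bytes [68, 197, 154, 194, 114] = 44 c5 9a c2 72 is exactly B = 5 bytes: K' = 44 c5 9a c2 72.
K' ⊕ ipad = 72 f3 ac f4 44.  K' ⊕ opad = 18 99 c6 9e 2e.
Inner input = (K'⊕ipad) ∥ m = 72 f3 ac f4 44 ∥ 67.
Inner hash: sum = 114+243+172+244+68+103 = 944; mod 256 = 176 → b0.
Outer input = (K'⊕opad) ∥ inner = 18 99 c6 9e 2e ∥ b0.
Outer hash (tag): sum = 24+153+198+158+46+176 = 755; mod 256 = 243 → f3.

f3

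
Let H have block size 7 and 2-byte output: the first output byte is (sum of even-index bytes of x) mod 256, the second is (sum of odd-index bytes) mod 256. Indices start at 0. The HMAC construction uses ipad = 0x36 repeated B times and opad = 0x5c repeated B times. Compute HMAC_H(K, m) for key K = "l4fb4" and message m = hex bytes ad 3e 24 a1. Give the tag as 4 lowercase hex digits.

8bc3

Key "l4fb4" = 6c 34 66 62 34 is 5 bytes ≤ B = 7; zero-pad to 7 bytes: K' = 6c 34 66 62 34 00 00.
K' ⊕ ipad = 5a 02 50 54 02 36 36.  K' ⊕ opad = 30 68 3a 3e 68 5c 5c.
Inner input = (K'⊕ipad) ∥ m = 5a 02 50 54 02 36 36 ∥ ad 3e 24 a1.
Inner hash: even-index sum = 449 mod 256 = 193; odd-index sum = 349 mod 256 = 93 → c1 5d.
Outer input = (K'⊕opad) ∥ inner = 30 68 3a 3e 68 5c 5c ∥ c1 5d.
Outer hash (tag): even-index sum = 395 mod 256 = 139; odd-index sum = 451 mod 256 = 195 → 8b c3.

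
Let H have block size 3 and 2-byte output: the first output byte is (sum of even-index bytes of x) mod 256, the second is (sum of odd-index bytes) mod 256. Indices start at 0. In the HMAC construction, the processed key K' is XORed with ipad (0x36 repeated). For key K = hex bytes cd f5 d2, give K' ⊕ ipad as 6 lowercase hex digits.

fbc3e4

Key hex bytes cd f5 d2 is exactly B = 3 bytes: K' = cd f5 d2.
XOR each byte with 0x36: cd⊕36=fb, f5⊕36=c3, d2⊕36=e4.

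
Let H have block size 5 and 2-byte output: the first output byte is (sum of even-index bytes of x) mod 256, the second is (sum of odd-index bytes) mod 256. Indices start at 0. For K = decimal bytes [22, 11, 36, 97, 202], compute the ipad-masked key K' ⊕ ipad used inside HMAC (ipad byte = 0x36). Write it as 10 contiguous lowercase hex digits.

203d1257fc

Key decimal bytes [22, 11, 36, 97, 202] = 16 0b 24 61 ca is exactly B = 5 bytes: K' = 16 0b 24 61 ca.
XOR each byte with 0x36: 16⊕36=20, 0b⊕36=3d, 24⊕36=12, 61⊕36=57, ca⊕36=fc.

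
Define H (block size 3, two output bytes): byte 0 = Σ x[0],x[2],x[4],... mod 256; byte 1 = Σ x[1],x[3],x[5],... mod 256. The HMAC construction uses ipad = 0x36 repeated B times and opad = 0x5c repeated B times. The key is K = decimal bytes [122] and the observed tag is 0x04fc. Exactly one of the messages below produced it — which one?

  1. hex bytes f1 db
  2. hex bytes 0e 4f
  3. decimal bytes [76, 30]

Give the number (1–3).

Key decimal bytes [122] = 7a is 1 byte ≤ B = 3; zero-pad to 3 bytes: K' = 7a 00 00.
K' ⊕ ipad = 4c 36 36; K' ⊕ opad = 26 5c 5c.
m1: inner = H(4c 36 36 f1 db) = 5d 27; tag = H(26 5c 5c 5d 27) = a9b9
m2: inner = H(4c 36 36 0e 4f) = d1 44; tag = H(26 5c 5c d1 44) = c62d
m3: inner = H(4c 36 36 4c 1e) = a0 82; tag = H(26 5c 5c a0 82) = 04fc ← matches

3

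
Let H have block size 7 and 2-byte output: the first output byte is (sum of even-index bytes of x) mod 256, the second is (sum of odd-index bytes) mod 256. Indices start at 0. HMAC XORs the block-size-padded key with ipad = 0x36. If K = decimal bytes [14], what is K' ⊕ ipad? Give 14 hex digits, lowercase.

38363636363636

Key decimal bytes [14] = 0e is 1 byte ≤ B = 7; zero-pad to 7 bytes: K' = 0e 00 00 00 00 00 00.
XOR each byte with 0x36: 0e⊕36=38, 00⊕36=36, 00⊕36=36, 00⊕36=36, 00⊕36=36, 00⊕36=36, 00⊕36=36.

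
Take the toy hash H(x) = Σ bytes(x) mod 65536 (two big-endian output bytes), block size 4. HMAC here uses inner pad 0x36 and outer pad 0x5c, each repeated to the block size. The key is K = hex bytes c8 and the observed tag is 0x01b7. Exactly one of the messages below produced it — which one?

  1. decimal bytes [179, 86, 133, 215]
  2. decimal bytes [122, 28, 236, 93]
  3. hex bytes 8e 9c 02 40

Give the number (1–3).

Key hex bytes c8 is 1 byte ≤ B = 4; zero-pad to 4 bytes: K' = c8 00 00 00.
K' ⊕ ipad = fe 36 36 36; K' ⊕ opad = 94 5c 5c 5c.
m1: inner = H(fe 36 36 36 b3 56 85 d7) = 04 05; tag = H(94 5c 5c 5c 04 05) = 01b1
m2: inner = H(fe 36 36 36 7a 1c ec 5d) = 03 7f; tag = H(94 5c 5c 5c 03 7f) = 022a
m3: inner = H(fe 36 36 36 8e 9c 02 40) = 03 0c; tag = H(94 5c 5c 5c 03 0c) = 01b7 ← matches

3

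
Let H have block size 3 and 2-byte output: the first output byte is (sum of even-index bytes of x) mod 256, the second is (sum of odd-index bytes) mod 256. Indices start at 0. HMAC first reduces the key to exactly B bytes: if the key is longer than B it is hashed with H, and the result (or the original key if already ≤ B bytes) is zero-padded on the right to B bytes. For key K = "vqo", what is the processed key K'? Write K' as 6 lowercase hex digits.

Key "vqo" = 76 71 6f is exactly B = 3 bytes: K' = 76 71 6f.

76716f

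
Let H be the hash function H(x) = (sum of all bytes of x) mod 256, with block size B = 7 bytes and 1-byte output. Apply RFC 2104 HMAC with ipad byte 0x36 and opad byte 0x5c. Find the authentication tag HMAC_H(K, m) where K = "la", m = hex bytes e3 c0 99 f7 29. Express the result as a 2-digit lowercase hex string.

Key "la" = 6c 61 is 2 bytes ≤ B = 7; zero-pad to 7 bytes: K' = 6c 61 00 00 00 00 00.
K' ⊕ ipad = 5a 57 36 36 36 36 36.  K' ⊕ opad = 30 3d 5c 5c 5c 5c 5c.
Inner input = (K'⊕ipad) ∥ m = 5a 57 36 36 36 36 36 ∥ e3 c0 99 f7 29.
Inner hash: sum = 90+87+54+54+54+54+54+227+192+153+247+41 = 1307; mod 256 = 27 → 1b.
Outer input = (K'⊕opad) ∥ inner = 30 3d 5c 5c 5c 5c 5c ∥ 1b.
Outer hash (tag): sum = 48+61+92+92+92+92+92+27 = 596; mod 256 = 84 → 54.

54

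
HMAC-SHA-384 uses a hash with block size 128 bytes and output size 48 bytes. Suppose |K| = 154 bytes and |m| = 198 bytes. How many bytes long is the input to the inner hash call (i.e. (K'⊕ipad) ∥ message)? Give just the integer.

326

Key is 154 > 128 bytes, so it is hashed to 48 bytes then zero-padded to 128: |K'| = 128.
Inner input = (K'⊕ipad) ∥ m → 128 + 198 = 326 bytes.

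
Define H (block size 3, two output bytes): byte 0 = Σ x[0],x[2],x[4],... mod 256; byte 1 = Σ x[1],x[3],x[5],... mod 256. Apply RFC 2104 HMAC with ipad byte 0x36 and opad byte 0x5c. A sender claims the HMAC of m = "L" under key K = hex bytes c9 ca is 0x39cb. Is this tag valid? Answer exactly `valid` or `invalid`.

valid

Key hex bytes c9 ca is 2 bytes ≤ B = 3; zero-pad to 3 bytes: K' = c9 ca 00.
K' ⊕ ipad = ff fc 36; K' ⊕ opad = 95 96 5c.
Inner hash: even-index sum = 309 mod 256 = 53; odd-index sum = 328 mod 256 = 72 → 35 48.
Outer hash (recomputed tag): even-index sum = 313 mod 256 = 57; odd-index sum = 203 mod 256 = 203 → 39 cb.
Recomputed tag = 39cb; claimed = 39cb → match.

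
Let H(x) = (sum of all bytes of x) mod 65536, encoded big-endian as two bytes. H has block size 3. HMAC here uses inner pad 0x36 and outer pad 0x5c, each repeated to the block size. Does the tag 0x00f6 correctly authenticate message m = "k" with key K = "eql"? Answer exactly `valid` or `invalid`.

valid

Key "eql" = 65 71 6c is exactly B = 3 bytes: K' = 65 71 6c.
K' ⊕ ipad = 53 47 5a; K' ⊕ opad = 39 2d 30.
Inner hash: sum = 83+71+90+107 = 351 → 01 5f.
Outer hash (recomputed tag): sum = 57+45+48+1+95 = 246 → 00 f6.
Recomputed tag = 00f6; claimed = 00f6 → match.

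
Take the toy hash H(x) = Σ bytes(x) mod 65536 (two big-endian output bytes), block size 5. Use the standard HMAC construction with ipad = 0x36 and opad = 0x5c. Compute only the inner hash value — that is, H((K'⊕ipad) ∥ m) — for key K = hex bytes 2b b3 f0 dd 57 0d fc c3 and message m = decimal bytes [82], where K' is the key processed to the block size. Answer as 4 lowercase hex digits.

021e

Key hex bytes 2b b3 f0 dd 57 0d fc c3 is 8 bytes > B = 5, so hash it first: H(key) = 04 ce, then zero-pad to 5 bytes: K' = 04 ce 00 00 00.
K' ⊕ ipad = 32 f8 36 36 36.
Inner input = 32 f8 36 36 36 ∥ 52.
Inner hash: sum = 50+248+54+54+54+82 = 542 → 02 1e.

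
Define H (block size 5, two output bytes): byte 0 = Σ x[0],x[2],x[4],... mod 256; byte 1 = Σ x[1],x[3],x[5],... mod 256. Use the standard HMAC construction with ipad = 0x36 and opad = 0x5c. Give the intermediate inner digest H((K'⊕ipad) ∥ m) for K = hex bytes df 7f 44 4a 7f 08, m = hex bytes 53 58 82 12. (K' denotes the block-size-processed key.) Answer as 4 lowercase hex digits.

6af2

Key hex bytes df 7f 44 4a 7f 08 is 6 bytes > B = 5, so hash it first: H(key) = a2 d1, then zero-pad to 5 bytes: K' = a2 d1 00 00 00.
K' ⊕ ipad = 94 e7 36 36 36.
Inner input = 94 e7 36 36 36 ∥ 53 58 82 12.
Inner hash: even-index sum = 362 mod 256 = 106; odd-index sum = 498 mod 256 = 242 → 6a f2.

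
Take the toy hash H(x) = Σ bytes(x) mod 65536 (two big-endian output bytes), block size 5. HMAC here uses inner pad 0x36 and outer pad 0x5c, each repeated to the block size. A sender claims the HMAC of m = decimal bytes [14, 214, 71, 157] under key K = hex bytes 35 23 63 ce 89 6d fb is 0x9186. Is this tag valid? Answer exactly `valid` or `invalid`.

Key hex bytes 35 23 63 ce 89 6d fb is 7 bytes > B = 5, so hash it first: H(key) = 03 7a, then zero-pad to 5 bytes: K' = 03 7a 00 00 00.
K' ⊕ ipad = 35 4c 36 36 36; K' ⊕ opad = 5f 26 5c 5c 5c.
Inner hash: sum = 53+76+54+54+54+14+214+71+157 = 747 → 02 eb.
Outer hash (recomputed tag): sum = 95+38+92+92+92+2+235 = 646 → 02 86.
Recomputed tag = 0286; claimed = 9186 → mismatch.

invalid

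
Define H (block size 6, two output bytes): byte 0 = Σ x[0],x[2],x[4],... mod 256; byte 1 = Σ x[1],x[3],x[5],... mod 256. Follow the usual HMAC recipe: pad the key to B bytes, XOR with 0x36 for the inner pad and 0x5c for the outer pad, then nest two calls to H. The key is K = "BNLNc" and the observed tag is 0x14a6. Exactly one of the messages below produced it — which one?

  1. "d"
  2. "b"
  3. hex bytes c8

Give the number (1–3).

Key "BNLNc" = 42 4e 4c 4e 63 is 5 bytes ≤ B = 6; zero-pad to 6 bytes: K' = 42 4e 4c 4e 63 00.
K' ⊕ ipad = 74 78 7a 78 55 36; K' ⊕ opad = 1e 12 10 12 3f 5c.
m1: inner = H(74 78 7a 78 55 36 64) = a7 26; tag = H(1e 12 10 12 3f 5c a7 26) = 14a6 ← matches
m2: inner = H(74 78 7a 78 55 36 62) = a5 26; tag = H(1e 12 10 12 3f 5c a5 26) = 12a6
m3: inner = H(74 78 7a 78 55 36 c8) = 0b 26; tag = H(1e 12 10 12 3f 5c 0b 26) = 78a6

1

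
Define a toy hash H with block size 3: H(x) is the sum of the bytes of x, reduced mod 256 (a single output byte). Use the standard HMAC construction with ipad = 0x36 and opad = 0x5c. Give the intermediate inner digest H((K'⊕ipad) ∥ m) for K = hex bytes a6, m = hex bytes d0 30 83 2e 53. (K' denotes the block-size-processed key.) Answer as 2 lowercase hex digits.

00

Key hex bytes a6 is 1 byte ≤ B = 3; zero-pad to 3 bytes: K' = a6 00 00.
K' ⊕ ipad = 90 36 36.
Inner input = 90 36 36 ∥ d0 30 83 2e 53.
Inner hash: sum = 144+54+54+208+48+131+46+83 = 768; mod 256 = 0 → 00.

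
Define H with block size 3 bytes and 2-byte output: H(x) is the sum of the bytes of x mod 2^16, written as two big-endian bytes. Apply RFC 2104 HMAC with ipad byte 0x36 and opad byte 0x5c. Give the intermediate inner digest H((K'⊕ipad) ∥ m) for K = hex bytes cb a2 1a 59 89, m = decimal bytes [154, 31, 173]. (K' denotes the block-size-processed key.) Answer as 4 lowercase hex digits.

Key hex bytes cb a2 1a 59 89 is 5 bytes > B = 3, so hash it first: H(key) = 02 69, then zero-pad to 3 bytes: K' = 02 69 00.
K' ⊕ ipad = 34 5f 36.
Inner input = 34 5f 36 ∥ 9a 1f ad.
Inner hash: sum = 52+95+54+154+31+173 = 559 → 02 2f.

022f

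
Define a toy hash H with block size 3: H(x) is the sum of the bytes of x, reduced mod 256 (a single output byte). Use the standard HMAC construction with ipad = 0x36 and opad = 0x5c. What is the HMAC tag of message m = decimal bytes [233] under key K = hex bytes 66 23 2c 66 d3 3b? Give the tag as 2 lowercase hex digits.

Key hex bytes 66 23 2c 66 d3 3b is 6 bytes > B = 3, so hash it first: H(key) = 29, then zero-pad to 3 bytes: K' = 29 00 00.
K' ⊕ ipad = 1f 36 36.  K' ⊕ opad = 75 5c 5c.
Inner input = (K'⊕ipad) ∥ m = 1f 36 36 ∥ e9.
Inner hash: sum = 31+54+54+233 = 372; mod 256 = 116 → 74.
Outer input = (K'⊕opad) ∥ inner = 75 5c 5c ∥ 74.
Outer hash (tag): sum = 117+92+92+116 = 417; mod 256 = 161 → a1.

a1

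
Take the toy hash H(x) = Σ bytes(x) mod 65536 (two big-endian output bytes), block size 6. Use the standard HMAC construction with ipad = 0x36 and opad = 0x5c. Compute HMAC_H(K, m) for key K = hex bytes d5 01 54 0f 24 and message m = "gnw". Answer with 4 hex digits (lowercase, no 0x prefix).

Key hex bytes d5 01 54 0f 24 is 5 bytes ≤ B = 6; zero-pad to 6 bytes: K' = d5 01 54 0f 24 00.
K' ⊕ ipad = e3 37 62 39 12 36.  K' ⊕ opad = 89 5d 08 53 78 5c.
Inner input = (K'⊕ipad) ∥ m = e3 37 62 39 12 36 ∥ 67 6e 77.
Inner hash: sum = 227+55+98+57+18+54+103+110+119 = 841 → 03 49.
Outer input = (K'⊕opad) ∥ inner = 89 5d 08 53 78 5c ∥ 03 49.
Outer hash (tag): sum = 137+93+8+83+120+92+3+73 = 609 → 02 61.

0261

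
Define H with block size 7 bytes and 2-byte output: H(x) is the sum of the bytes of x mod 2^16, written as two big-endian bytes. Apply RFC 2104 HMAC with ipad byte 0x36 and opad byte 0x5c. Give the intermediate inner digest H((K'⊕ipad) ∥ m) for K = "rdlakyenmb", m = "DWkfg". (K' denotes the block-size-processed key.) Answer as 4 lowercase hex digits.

Key "rdlakyenmb" = 72 64 6c 61 6b 79 65 6e 6d 62 is 10 bytes > B = 7, so hash it first: H(key) = 04 29, then zero-pad to 7 bytes: K' = 04 29 00 00 00 00 00.
K' ⊕ ipad = 32 1f 36 36 36 36 36.
Inner input = 32 1f 36 36 36 36 36 ∥ 44 57 6b 66 67.
Inner hash: sum = 50+31+54+54+54+54+54+68+87+107+102+103 = 818 → 03 32.

0332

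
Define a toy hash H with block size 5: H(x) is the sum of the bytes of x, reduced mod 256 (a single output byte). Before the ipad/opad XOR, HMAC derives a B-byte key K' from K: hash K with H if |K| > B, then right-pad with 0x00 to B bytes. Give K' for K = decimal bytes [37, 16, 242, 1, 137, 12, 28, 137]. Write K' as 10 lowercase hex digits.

|K| = 8 > B = 5, so first hash the key.
H(K): sum = 37+16+242+1+137+12+28+137 = 610; mod 256 = 98 → 62.
Zero-pad H(K) = 62 to 5 bytes: K' = 62 00 00 00 00.

6200000000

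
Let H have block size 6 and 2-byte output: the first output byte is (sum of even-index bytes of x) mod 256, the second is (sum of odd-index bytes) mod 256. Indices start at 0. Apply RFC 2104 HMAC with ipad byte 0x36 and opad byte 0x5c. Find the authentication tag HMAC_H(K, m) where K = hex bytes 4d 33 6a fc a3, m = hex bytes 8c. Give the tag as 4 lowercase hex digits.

3e70

Key hex bytes 4d 33 6a fc a3 is 5 bytes ≤ B = 6; zero-pad to 6 bytes: K' = 4d 33 6a fc a3 00.
K' ⊕ ipad = 7b 05 5c ca 95 36.  K' ⊕ opad = 11 6f 36 a0 ff 5c.
Inner input = (K'⊕ipad) ∥ m = 7b 05 5c ca 95 36 ∥ 8c.
Inner hash: even-index sum = 504 mod 256 = 248; odd-index sum = 261 mod 256 = 5 → f8 05.
Outer input = (K'⊕opad) ∥ inner = 11 6f 36 a0 ff 5c ∥ f8 05.
Outer hash (tag): even-index sum = 574 mod 256 = 62; odd-index sum = 368 mod 256 = 112 → 3e 70.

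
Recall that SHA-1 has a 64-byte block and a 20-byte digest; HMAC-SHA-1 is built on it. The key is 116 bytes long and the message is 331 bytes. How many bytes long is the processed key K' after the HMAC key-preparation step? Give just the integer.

Key is 116 > 64 bytes, so it is hashed to 20 bytes then zero-padded to 64: |K'| = 64.

64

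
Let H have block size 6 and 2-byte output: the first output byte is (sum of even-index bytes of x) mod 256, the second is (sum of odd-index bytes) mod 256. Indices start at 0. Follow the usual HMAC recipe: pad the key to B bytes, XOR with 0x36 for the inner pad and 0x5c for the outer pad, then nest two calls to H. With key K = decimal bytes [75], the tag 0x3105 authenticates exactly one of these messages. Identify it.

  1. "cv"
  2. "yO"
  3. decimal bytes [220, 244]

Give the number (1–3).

Key decimal bytes [75] = 4b is 1 byte ≤ B = 6; zero-pad to 6 bytes: K' = 4b 00 00 00 00 00.
K' ⊕ ipad = 7d 36 36 36 36 36; K' ⊕ opad = 17 5c 5c 5c 5c 5c.
m1: inner = H(7d 36 36 36 36 36 63 76) = 4c 18; tag = H(17 5c 5c 5c 5c 5c 4c 18) = 1b2c
m2: inner = H(7d 36 36 36 36 36 79 4f) = 62 f1; tag = H(17 5c 5c 5c 5c 5c 62 f1) = 3105 ← matches
m3: inner = H(7d 36 36 36 36 36 dc f4) = c5 96; tag = H(17 5c 5c 5c 5c 5c c5 96) = 94aa

2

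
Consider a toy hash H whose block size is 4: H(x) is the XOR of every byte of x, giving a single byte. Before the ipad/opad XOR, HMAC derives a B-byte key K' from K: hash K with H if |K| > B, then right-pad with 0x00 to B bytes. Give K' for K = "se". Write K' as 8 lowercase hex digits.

Key "se" = 73 65 is 2 bytes ≤ B = 4; zero-pad to 4 bytes: K' = 73 65 00 00.

73650000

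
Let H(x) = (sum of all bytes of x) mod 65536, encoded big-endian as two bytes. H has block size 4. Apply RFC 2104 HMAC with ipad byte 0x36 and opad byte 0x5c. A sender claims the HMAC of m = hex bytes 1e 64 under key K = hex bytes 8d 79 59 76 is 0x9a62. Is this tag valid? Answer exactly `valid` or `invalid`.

Key hex bytes 8d 79 59 76 is exactly B = 4 bytes: K' = 8d 79 59 76.
K' ⊕ ipad = bb 4f 6f 40; K' ⊕ opad = d1 25 05 2a.
Inner hash: sum = 187+79+111+64+30+100 = 571 → 02 3b.
Outer hash (recomputed tag): sum = 209+37+5+42+2+59 = 354 → 01 62.
Recomputed tag = 0162; claimed = 9a62 → mismatch.

invalid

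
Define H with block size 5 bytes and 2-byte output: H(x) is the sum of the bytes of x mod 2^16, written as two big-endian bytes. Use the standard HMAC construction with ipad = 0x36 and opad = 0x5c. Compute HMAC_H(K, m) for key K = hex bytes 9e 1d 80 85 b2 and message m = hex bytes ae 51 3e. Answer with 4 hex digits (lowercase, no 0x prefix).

04a6

Key hex bytes 9e 1d 80 85 b2 is exactly B = 5 bytes: K' = 9e 1d 80 85 b2.
K' ⊕ ipad = a8 2b b6 b3 84.  K' ⊕ opad = c2 41 dc d9 ee.
Inner input = (K'⊕ipad) ∥ m = a8 2b b6 b3 84 ∥ ae 51 3e.
Inner hash: sum = 168+43+182+179+132+174+81+62 = 1021 → 03 fd.
Outer input = (K'⊕opad) ∥ inner = c2 41 dc d9 ee ∥ 03 fd.
Outer hash (tag): sum = 194+65+220+217+238+3+253 = 1190 → 04 a6.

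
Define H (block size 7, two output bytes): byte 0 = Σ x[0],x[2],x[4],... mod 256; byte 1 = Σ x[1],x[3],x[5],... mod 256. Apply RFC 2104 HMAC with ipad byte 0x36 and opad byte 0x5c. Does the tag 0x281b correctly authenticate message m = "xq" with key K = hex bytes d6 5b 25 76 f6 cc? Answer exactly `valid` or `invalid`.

Key hex bytes d6 5b 25 76 f6 cc is 6 bytes ≤ B = 7; zero-pad to 7 bytes: K' = d6 5b 25 76 f6 cc 00.
K' ⊕ ipad = e0 6d 13 40 c0 fa 36; K' ⊕ opad = 8a 07 79 2a aa 90 5c.
Inner hash: even-index sum = 602 mod 256 = 90; odd-index sum = 543 mod 256 = 31 → 5a 1f.
Outer hash (recomputed tag): even-index sum = 552 mod 256 = 40; odd-index sum = 283 mod 256 = 27 → 28 1b.
Recomputed tag = 281b; claimed = 281b → match.

valid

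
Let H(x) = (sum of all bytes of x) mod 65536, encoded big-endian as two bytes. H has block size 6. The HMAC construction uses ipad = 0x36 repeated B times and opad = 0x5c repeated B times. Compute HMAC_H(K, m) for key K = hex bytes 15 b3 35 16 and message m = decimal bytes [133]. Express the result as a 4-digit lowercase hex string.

0360

Key hex bytes 15 b3 35 16 is 4 bytes ≤ B = 6; zero-pad to 6 bytes: K' = 15 b3 35 16 00 00.
K' ⊕ ipad = 23 85 03 20 36 36.  K' ⊕ opad = 49 ef 69 4a 5c 5c.
Inner input = (K'⊕ipad) ∥ m = 23 85 03 20 36 36 ∥ 85.
Inner hash: sum = 35+133+3+32+54+54+133 = 444 → 01 bc.
Outer input = (K'⊕opad) ∥ inner = 49 ef 69 4a 5c 5c ∥ 01 bc.
Outer hash (tag): sum = 73+239+105+74+92+92+1+188 = 864 → 03 60.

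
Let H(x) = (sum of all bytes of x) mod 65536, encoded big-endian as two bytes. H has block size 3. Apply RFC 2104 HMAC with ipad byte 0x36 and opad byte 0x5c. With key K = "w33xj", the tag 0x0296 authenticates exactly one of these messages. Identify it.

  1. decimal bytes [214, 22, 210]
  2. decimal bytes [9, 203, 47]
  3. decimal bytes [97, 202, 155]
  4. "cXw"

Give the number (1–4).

2

Key "w33xj" = 77 33 33 78 6a is 5 bytes > B = 3, so hash it first: H(key) = 01 bf, then zero-pad to 3 bytes: K' = 01 bf 00.
K' ⊕ ipad = 37 89 36; K' ⊕ opad = 5d e3 5c.
m1: inner = H(37 89 36 d6 16 d2) = 02 b4; tag = H(5d e3 5c 02 b4) = 0252
m2: inner = H(37 89 36 09 cb 2f) = 01 f9; tag = H(5d e3 5c 01 f9) = 0296 ← matches
m3: inner = H(37 89 36 61 ca 9b) = 02 bc; tag = H(5d e3 5c 02 bc) = 025a
m4: inner = H(37 89 36 63 58 77) = 02 28; tag = H(5d e3 5c 02 28) = 01c6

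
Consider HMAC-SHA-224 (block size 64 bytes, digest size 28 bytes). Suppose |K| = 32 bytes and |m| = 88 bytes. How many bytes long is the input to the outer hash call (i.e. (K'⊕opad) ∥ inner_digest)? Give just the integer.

Key is 32 ≤ 64 bytes, zero-padded: |K'| = 64.
Outer input = (K'⊕opad) ∥ H(inner) → 64 + 28 = 92 bytes.

92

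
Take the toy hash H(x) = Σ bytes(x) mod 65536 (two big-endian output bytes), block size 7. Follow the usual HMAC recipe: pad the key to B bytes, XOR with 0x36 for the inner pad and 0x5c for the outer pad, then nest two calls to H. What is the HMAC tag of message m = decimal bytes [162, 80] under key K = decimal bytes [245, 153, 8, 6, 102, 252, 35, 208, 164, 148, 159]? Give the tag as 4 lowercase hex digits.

Key decimal bytes [245, 153, 8, 6, 102, 252, 35, 208, 164, 148, 159] = f5 99 08 06 66 fc 23 d0 a4 94 9f is 11 bytes > B = 7, so hash it first: H(key) = 05 c8, then zero-pad to 7 bytes: K' = 05 c8 00 00 00 00 00.
K' ⊕ ipad = 33 fe 36 36 36 36 36.  K' ⊕ opad = 59 94 5c 5c 5c 5c 5c.
Inner input = (K'⊕ipad) ∥ m = 33 fe 36 36 36 36 36 ∥ a2 50.
Inner hash: sum = 51+254+54+54+54+54+54+162+80 = 817 → 03 31.
Outer input = (K'⊕opad) ∥ inner = 59 94 5c 5c 5c 5c 5c ∥ 03 31.
Outer hash (tag): sum = 89+148+92+92+92+92+92+3+49 = 749 → 02 ed.

02ed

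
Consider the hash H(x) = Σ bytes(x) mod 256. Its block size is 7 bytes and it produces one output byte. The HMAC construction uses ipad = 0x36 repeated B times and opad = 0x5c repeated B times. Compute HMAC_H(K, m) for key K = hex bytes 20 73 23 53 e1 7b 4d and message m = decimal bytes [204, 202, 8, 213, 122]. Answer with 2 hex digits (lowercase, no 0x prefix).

Key hex bytes 20 73 23 53 e1 7b 4d is exactly B = 7 bytes: K' = 20 73 23 53 e1 7b 4d.
K' ⊕ ipad = 16 45 15 65 d7 4d 7b.  K' ⊕ opad = 7c 2f 7f 0f bd 27 11.
Inner input = (K'⊕ipad) ∥ m = 16 45 15 65 d7 4d 7b ∥ cc ca 08 d5 7a.
Inner hash: sum = 22+69+21+101+215+77+123+204+202+8+213+122 = 1377; mod 256 = 97 → 61.
Outer input = (K'⊕opad) ∥ inner = 7c 2f 7f 0f bd 27 11 ∥ 61.
Outer hash (tag): sum = 124+47+127+15+189+39+17+97 = 655; mod 256 = 143 → 8f.

8f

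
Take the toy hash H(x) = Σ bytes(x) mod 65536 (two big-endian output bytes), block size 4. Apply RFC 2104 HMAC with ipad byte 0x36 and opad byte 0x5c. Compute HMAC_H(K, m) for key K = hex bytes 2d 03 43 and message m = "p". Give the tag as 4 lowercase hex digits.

Key hex bytes 2d 03 43 is 3 bytes ≤ B = 4; zero-pad to 4 bytes: K' = 2d 03 43 00.
K' ⊕ ipad = 1b 35 75 36.  K' ⊕ opad = 71 5f 1f 5c.
Inner input = (K'⊕ipad) ∥ m = 1b 35 75 36 ∥ 70.
Inner hash: sum = 27+53+117+54+112 = 363 → 01 6b.
Outer input = (K'⊕opad) ∥ inner = 71 5f 1f 5c ∥ 01 6b.
Outer hash (tag): sum = 113+95+31+92+1+107 = 439 → 01 b7.

01b7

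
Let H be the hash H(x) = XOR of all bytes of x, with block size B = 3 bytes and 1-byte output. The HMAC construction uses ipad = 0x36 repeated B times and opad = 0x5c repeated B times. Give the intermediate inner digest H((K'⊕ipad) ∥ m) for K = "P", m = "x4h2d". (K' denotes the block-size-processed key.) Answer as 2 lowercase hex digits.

Key "P" = 50 is 1 byte ≤ B = 3; zero-pad to 3 bytes: K' = 50 00 00.
K' ⊕ ipad = 66 36 36.
Inner input = 66 36 36 ∥ 78 34 68 32 64.
Inner hash: XOR 66⊕36⊕36⊕78⊕34⊕68⊕32⊕64 = 14.

14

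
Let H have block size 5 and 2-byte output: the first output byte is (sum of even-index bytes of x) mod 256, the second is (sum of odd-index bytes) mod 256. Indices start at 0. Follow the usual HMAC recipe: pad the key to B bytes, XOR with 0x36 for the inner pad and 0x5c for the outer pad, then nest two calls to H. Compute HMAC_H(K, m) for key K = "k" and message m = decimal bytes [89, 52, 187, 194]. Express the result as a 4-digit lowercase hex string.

6f77

Key "k" = 6b is 1 byte ≤ B = 5; zero-pad to 5 bytes: K' = 6b 00 00 00 00.
K' ⊕ ipad = 5d 36 36 36 36.  K' ⊕ opad = 37 5c 5c 5c 5c.
Inner input = (K'⊕ipad) ∥ m = 5d 36 36 36 36 ∥ 59 34 bb c2.
Inner hash: even-index sum = 447 mod 256 = 191; odd-index sum = 384 mod 256 = 128 → bf 80.
Outer input = (K'⊕opad) ∥ inner = 37 5c 5c 5c 5c ∥ bf 80.
Outer hash (tag): even-index sum = 367 mod 256 = 111; odd-index sum = 375 mod 256 = 119 → 6f 77.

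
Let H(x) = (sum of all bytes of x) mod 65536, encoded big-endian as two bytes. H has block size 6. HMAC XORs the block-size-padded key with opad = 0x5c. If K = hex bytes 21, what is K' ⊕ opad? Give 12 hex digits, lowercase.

7d5c5c5c5c5c

Key hex bytes 21 is 1 byte ≤ B = 6; zero-pad to 6 bytes: K' = 21 00 00 00 00 00.
XOR each byte with 0x5c: 21⊕5c=7d, 00⊕5c=5c, 00⊕5c=5c, 00⊕5c=5c, 00⊕5c=5c, 00⊕5c=5c.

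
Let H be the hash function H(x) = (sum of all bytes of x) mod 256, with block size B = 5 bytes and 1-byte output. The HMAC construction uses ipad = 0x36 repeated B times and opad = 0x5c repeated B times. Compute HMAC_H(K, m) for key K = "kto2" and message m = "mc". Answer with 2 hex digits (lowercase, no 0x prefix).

5e

Key "kto2" = 6b 74 6f 32 is 4 bytes ≤ B = 5; zero-pad to 5 bytes: K' = 6b 74 6f 32 00.
K' ⊕ ipad = 5d 42 59 04 36.  K' ⊕ opad = 37 28 33 6e 5c.
Inner input = (K'⊕ipad) ∥ m = 5d 42 59 04 36 ∥ 6d 63.
Inner hash: sum = 93+66+89+4+54+109+99 = 514; mod 256 = 2 → 02.
Outer input = (K'⊕opad) ∥ inner = 37 28 33 6e 5c ∥ 02.
Outer hash (tag): sum = 55+40+51+110+92+2 = 350; mod 256 = 94 → 5e.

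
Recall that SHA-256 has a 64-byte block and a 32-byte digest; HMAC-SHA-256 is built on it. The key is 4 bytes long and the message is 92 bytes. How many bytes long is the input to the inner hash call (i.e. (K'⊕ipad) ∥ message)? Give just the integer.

156

Key is 4 ≤ 64 bytes, zero-padded: |K'| = 64.
Inner input = (K'⊕ipad) ∥ m → 64 + 92 = 156 bytes.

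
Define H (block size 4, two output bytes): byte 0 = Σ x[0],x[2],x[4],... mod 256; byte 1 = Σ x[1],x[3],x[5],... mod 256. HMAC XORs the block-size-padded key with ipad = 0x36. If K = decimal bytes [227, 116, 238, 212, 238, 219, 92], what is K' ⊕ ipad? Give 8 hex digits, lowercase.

Key decimal bytes [227, 116, 238, 212, 238, 219, 92] = e3 74 ee d4 ee db 5c is 7 bytes > B = 4, so hash it first: H(key) = 1b 23, then zero-pad to 4 bytes: K' = 1b 23 00 00.
XOR each byte with 0x36: 1b⊕36=2d, 23⊕36=15, 00⊕36=36, 00⊕36=36.

2d153636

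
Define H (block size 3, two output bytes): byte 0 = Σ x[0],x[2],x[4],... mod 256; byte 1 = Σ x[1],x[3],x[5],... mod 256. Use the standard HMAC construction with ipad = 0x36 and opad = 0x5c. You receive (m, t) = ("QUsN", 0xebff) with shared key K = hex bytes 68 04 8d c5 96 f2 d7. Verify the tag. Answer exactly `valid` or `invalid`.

invalid

Key hex bytes 68 04 8d c5 96 f2 d7 is 7 bytes > B = 3, so hash it first: H(key) = 62 bb, then zero-pad to 3 bytes: K' = 62 bb 00.
K' ⊕ ipad = 54 8d 36; K' ⊕ opad = 3e e7 5c.
Inner hash: even-index sum = 301 mod 256 = 45; odd-index sum = 337 mod 256 = 81 → 2d 51.
Outer hash (recomputed tag): even-index sum = 235 mod 256 = 235; odd-index sum = 276 mod 256 = 20 → eb 14.
Recomputed tag = eb14; claimed = ebff → mismatch.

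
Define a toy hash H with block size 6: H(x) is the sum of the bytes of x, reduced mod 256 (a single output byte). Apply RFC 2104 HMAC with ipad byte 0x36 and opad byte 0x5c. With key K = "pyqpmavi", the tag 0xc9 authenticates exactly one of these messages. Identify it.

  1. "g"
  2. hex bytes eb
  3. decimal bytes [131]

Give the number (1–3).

3

Key "pyqpmavi" = 70 79 71 70 6d 61 76 69 is 8 bytes > B = 6, so hash it first: H(key) = 77, then zero-pad to 6 bytes: K' = 77 00 00 00 00 00.
K' ⊕ ipad = 41 36 36 36 36 36; K' ⊕ opad = 2b 5c 5c 5c 5c 5c.
m1: inner = H(41 36 36 36 36 36 67) = b6; tag = H(2b 5c 5c 5c 5c 5c b6) = ad
m2: inner = H(41 36 36 36 36 36 eb) = 3a; tag = H(2b 5c 5c 5c 5c 5c 3a) = 31
m3: inner = H(41 36 36 36 36 36 83) = d2; tag = H(2b 5c 5c 5c 5c 5c d2) = c9 ← matches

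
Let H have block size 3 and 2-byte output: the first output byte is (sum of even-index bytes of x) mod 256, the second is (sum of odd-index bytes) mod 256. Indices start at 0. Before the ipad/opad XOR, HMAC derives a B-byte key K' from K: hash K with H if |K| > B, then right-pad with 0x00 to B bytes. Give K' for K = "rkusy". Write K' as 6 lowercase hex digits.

60de00

|K| = 5 > B = 3, so first hash the key.
H(K): even-index sum = 352 mod 256 = 96; odd-index sum = 222 mod 256 = 222 → 60 de.
Zero-pad H(K) = 60 de to 3 bytes: K' = 60 de 00.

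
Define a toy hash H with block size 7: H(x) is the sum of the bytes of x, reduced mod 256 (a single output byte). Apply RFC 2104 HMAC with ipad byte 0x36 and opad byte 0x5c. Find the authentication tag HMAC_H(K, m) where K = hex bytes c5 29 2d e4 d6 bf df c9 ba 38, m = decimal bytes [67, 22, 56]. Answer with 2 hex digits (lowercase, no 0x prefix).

Key hex bytes c5 29 2d e4 d6 bf df c9 ba 38 is 10 bytes > B = 7, so hash it first: H(key) = 2e, then zero-pad to 7 bytes: K' = 2e 00 00 00 00 00 00.
K' ⊕ ipad = 18 36 36 36 36 36 36.  K' ⊕ opad = 72 5c 5c 5c 5c 5c 5c.
Inner input = (K'⊕ipad) ∥ m = 18 36 36 36 36 36 36 ∥ 43 16 38.
Inner hash: sum = 24+54+54+54+54+54+54+67+22+56 = 493; mod 256 = 237 → ed.
Outer input = (K'⊕opad) ∥ inner = 72 5c 5c 5c 5c 5c 5c ∥ ed.
Outer hash (tag): sum = 114+92+92+92+92+92+92+237 = 903; mod 256 = 135 → 87.

87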